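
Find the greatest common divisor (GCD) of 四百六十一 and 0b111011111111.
Convert 四百六十一 (Chinese numeral) → 4×100 + 6×10 + 1 = 461 (decimal)
Convert 0b111011111111 (binary) → 2048 + 1024 + 512 + 128 + 64 + 32 + 16 + 8 + 4 + 2 + 1 = 3839 (decimal)
Compute gcd(461, 3839) = 1
1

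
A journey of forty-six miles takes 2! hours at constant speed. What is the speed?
Convert forty-six (English words) → 46 (decimal)
Convert 2! (factorial) → 2 (decimal)
Compute 46 ÷ 2 = 23
23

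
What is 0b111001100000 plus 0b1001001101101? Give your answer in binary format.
Convert 0b111001100000 (binary) → 2048 + 1024 + 512 + 64 + 32 = 3680 (decimal)
Convert 0b1001001101101 (binary) → 4096 + 512 + 64 + 32 + 8 + 4 + 1 = 4717 (decimal)
Compute 3680 + 4717 = 8397
Convert 8397 (decimal) → 8397 = 8192 + 128 + 64 + 8 + 4 + 1 → 0b10000011001101 (binary)
0b10000011001101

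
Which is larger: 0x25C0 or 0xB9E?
Convert 0x25C0 (hexadecimal) → 2×4096 + 5×256 + 12×16 = 9664 (decimal)
Convert 0xB9E (hexadecimal) → 11×256 + 9×16 + 14 = 2974 (decimal)
Compare 9664 vs 2974: larger = 9664
9664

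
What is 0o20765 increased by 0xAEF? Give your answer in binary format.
Convert 0o20765 (octal) → 2×4096 + 7×64 + 6×8 + 5 = 8693 (decimal)
Convert 0xAEF (hexadecimal) → 10×256 + 14×16 + 15 = 2799 (decimal)
Compute 8693 + 2799 = 11492
Convert 11492 (decimal) → 11492 = 8192 + 2048 + 1024 + 128 + 64 + 32 + 4 → 0b10110011100100 (binary)
0b10110011100100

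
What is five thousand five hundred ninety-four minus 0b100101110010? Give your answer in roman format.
Convert five thousand five hundred ninety-four (English words) → 5×1000 + 5×100 + 94 = 5594 (decimal)
Convert 0b100101110010 (binary) → 2048 + 256 + 64 + 32 + 16 + 2 = 2418 (decimal)
Compute 5594 - 2418 = 3176
Convert 3176 (decimal) → 3176 = 1000 + 1000 + 1000 + 100 + 50 + 10 + 10 + 5 + 1 → MMMCLXXVI (Roman numeral)
MMMCLXXVI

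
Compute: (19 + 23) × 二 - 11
Convert 二 (Chinese numeral) → 2 (decimal)
Expression in decimal: (19 + 23) × 2 - 11
Parentheses first: 19 + 23 = 42
Multiply: 42 × 2 = 84
Subtract: 84 - 11 = 73
73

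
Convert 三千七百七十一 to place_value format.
Convert 三千七百七十一 (Chinese numeral) → 3×1000 + 7×100 + 7×10 + 1 = 3771 (decimal)
Convert 3771 (decimal) → 3771 = 3×1000 + 7×100 + 7×10 + 1 → 3 thousands, 7 hundreds, 7 tens, 1 one (place-value notation)
3 thousands, 7 hundreds, 7 tens, 1 one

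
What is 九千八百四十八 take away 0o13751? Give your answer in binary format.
Convert 九千八百四十八 (Chinese numeral) → 9×1000 + 8×100 + 4×10 + 8 = 9848 (decimal)
Convert 0o13751 (octal) → 1×4096 + 3×512 + 7×64 + 5×8 + 1 = 6121 (decimal)
Compute 9848 - 6121 = 3727
Convert 3727 (decimal) → 3727 = 2048 + 1024 + 512 + 128 + 8 + 4 + 2 + 1 → 0b111010001111 (binary)
0b111010001111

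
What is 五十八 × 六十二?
Convert 五十八 (Chinese numeral) → 5×10 + 8 = 58 (decimal)
Convert 六十二 (Chinese numeral) → 6×10 + 2 = 62 (decimal)
Compute 58 × 62 = 3596
3596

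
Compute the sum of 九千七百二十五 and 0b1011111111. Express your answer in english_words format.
Convert 九千七百二十五 (Chinese numeral) → 9×1000 + 7×100 + 2×10 + 5 = 9725 (decimal)
Convert 0b1011111111 (binary) → 512 + 128 + 64 + 32 + 16 + 8 + 4 + 2 + 1 = 767 (decimal)
Compute 9725 + 767 = 10492
Convert 10492 (decimal) → 10492 = 10×1000 + 4×100 + 92 → ten thousand four hundred ninety-two (English words)
ten thousand four hundred ninety-two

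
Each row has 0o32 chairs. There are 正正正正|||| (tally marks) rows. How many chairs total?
Convert 0o32 (octal) → 3×8 + 2 = 26 (decimal)
Convert 正正正正|||| (tally marks) → 5 + 5 + 5 + 5 + 4 = 24 (decimal)
Compute 26 × 24 = 624
624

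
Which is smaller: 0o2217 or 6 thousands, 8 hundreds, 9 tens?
Convert 0o2217 (octal) → 2×512 + 2×64 + 1×8 + 7 = 1167 (decimal)
Convert 6 thousands, 8 hundreds, 9 tens (place-value notation) → 6×1000 + 8×100 + 9×10 = 6890 (decimal)
Compare 1167 vs 6890: smaller = 1167
1167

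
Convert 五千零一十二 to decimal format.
Convert 五千零一十二 (Chinese numeral) → 5×1000 + 1×10 + 2 = 5012 (decimal)
5012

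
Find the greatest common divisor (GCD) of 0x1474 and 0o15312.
Convert 0x1474 (hexadecimal) → 1×4096 + 4×256 + 7×16 + 4 = 5236 (decimal)
Convert 0o15312 (octal) → 1×4096 + 5×512 + 3×64 + 1×8 + 2 = 6858 (decimal)
Compute gcd(5236, 6858) = 2
2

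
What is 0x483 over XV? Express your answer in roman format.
Convert 0x483 (hexadecimal) → 4×256 + 8×16 + 3 = 1155 (decimal)
Convert XV (Roman numeral) → 10 + 5 = 15 (decimal)
Compute 1155 ÷ 15 = 77
Convert 77 (decimal) → 77 = 50 + 10 + 10 + 5 + 1 + 1 → LXXVII (Roman numeral)
LXXVII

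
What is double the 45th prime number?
The 45th prime number = 197
Compute 197 × 2 = 394
394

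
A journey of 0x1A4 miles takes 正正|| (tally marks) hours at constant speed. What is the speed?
Convert 0x1A4 (hexadecimal) → 1×256 + 10×16 + 4 = 420 (decimal)
Convert 正正|| (tally marks) → 5 + 5 + 2 = 12 (decimal)
Compute 420 ÷ 12 = 35
35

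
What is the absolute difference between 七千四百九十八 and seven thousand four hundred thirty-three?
Convert 七千四百九十八 (Chinese numeral) → 7×1000 + 4×100 + 9×10 + 8 = 7498 (decimal)
Convert seven thousand four hundred thirty-three (English words) → 7×1000 + 4×100 + 33 = 7433 (decimal)
Compute |7498 - 7433| = 65
65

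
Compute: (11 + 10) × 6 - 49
Parentheses first: 11 + 10 = 21
Multiply: 21 × 6 = 126
Subtract: 126 - 49 = 77
77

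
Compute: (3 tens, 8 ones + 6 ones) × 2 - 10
Convert 3 tens, 8 ones (place-value notation) → 3×10 + 8 = 38 (decimal)
Convert 6 ones (place-value notation) → 6 (decimal)
Expression in decimal: (38 + 6) × 2 - 10
Parentheses first: 38 + 6 = 44
Multiply: 44 × 2 = 88
Subtract: 88 - 10 = 78
78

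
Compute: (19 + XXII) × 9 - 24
Convert XXII (Roman numeral) → 10 + 10 + 1 + 1 = 22 (decimal)
Expression in decimal: (19 + 22) × 9 - 24
Parentheses first: 19 + 22 = 41
Multiply: 41 × 9 = 369
Subtract: 369 - 24 = 345
345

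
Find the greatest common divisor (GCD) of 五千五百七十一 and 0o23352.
Convert 五千五百七十一 (Chinese numeral) → 5×1000 + 5×100 + 7×10 + 1 = 5571 (decimal)
Convert 0o23352 (octal) → 2×4096 + 3×512 + 3×64 + 5×8 + 2 = 9962 (decimal)
Compute gcd(5571, 9962) = 1
1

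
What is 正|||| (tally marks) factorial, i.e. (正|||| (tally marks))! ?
Convert 正|||| (tally marks) → 5 + 4 = 9 (decimal)
Compute 9! = 362880
362880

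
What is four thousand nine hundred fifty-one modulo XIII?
Convert four thousand nine hundred fifty-one (English words) → 4×1000 + 9×100 + 51 = 4951 (decimal)
Convert XIII (Roman numeral) → 10 + 1 + 1 + 1 = 13 (decimal)
Compute 4951 mod 13 = 11
11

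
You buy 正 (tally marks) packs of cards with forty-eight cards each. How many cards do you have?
Convert forty-eight (English words) → 48 (decimal)
Convert 正 (tally marks) → 5 (decimal)
Compute 48 × 5 = 240
240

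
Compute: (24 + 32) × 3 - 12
Parentheses first: 24 + 32 = 56
Multiply: 56 × 3 = 168
Subtract: 168 - 12 = 156
156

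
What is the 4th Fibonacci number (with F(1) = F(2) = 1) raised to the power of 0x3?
Convert the 4th Fibonacci number (with F(1) = F(2) = 1) (Fibonacci index) → 1, 1, 2, 3 → 3 (decimal)
Convert 0x3 (hexadecimal) → 3 (decimal)
Compute 3 ^ 3 = 27
27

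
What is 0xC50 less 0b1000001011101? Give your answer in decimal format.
Convert 0xC50 (hexadecimal) → 12×256 + 5×16 = 3152 (decimal)
Convert 0b1000001011101 (binary) → 4096 + 64 + 16 + 8 + 4 + 1 = 4189 (decimal)
Compute 3152 - 4189 = -1037
-1037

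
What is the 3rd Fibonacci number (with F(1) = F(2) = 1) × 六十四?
Convert the 3rd Fibonacci number (with F(1) = F(2) = 1) (Fibonacci index) → 1, 1, 2 → 2 (decimal)
Convert 六十四 (Chinese numeral) → 6×10 + 4 = 64 (decimal)
Compute 2 × 64 = 128
128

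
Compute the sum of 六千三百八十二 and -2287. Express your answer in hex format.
Convert 六千三百八十二 (Chinese numeral) → 6×1000 + 3×100 + 8×10 + 2 = 6382 (decimal)
Compute 6382 + -2287 = 4095
Convert 4095 (decimal) → 4095 = 15×256 + 15×16 + 15 → 0xFFF (hexadecimal)
0xFFF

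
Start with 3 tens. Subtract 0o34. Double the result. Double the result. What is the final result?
Convert 3 tens (place-value notation) → 3×10 = 30 (decimal)
Start: 30
Convert 0o34 (octal) → 3×8 + 4 = 28 (decimal)
30 - 28 = 2
2 × 2 = 4
4 × 2 = 8
8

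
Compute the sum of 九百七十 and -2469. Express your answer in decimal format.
Convert 九百七十 (Chinese numeral) → 9×100 + 7×10 = 970 (decimal)
Compute 970 + -2469 = -1499
-1499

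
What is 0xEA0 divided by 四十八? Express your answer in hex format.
Convert 0xEA0 (hexadecimal) → 14×256 + 10×16 = 3744 (decimal)
Convert 四十八 (Chinese numeral) → 4×10 + 8 = 48 (decimal)
Compute 3744 ÷ 48 = 78
Convert 78 (decimal) → 78 = 4×16 + 14 → 0x4E (hexadecimal)
0x4E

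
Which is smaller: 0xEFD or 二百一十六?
Convert 0xEFD (hexadecimal) → 14×256 + 15×16 + 13 = 3837 (decimal)
Convert 二百一十六 (Chinese numeral) → 2×100 + 1×10 + 6 = 216 (decimal)
Compare 3837 vs 216: smaller = 216
216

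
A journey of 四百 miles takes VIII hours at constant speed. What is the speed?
Convert 四百 (Chinese numeral) → 4×100 = 400 (decimal)
Convert VIII (Roman numeral) → 5 + 1 + 1 + 1 = 8 (decimal)
Compute 400 ÷ 8 = 50
50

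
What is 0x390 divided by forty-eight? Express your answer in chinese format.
Convert 0x390 (hexadecimal) → 3×256 + 9×16 = 912 (decimal)
Convert forty-eight (English words) → 48 (decimal)
Compute 912 ÷ 48 = 19
Convert 19 (decimal) → 19 = 1×10 + 9 → 十九 (Chinese numeral)
十九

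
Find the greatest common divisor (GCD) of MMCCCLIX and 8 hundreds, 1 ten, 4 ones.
Convert MMCCCLIX (Roman numeral) → 1000 + 1000 + 100 + 100 + 100 + 50 + 9 = 2359 (decimal)
Convert 8 hundreds, 1 ten, 4 ones (place-value notation) → 8×100 + 1×10 + 4 = 814 (decimal)
Compute gcd(2359, 814) = 1
1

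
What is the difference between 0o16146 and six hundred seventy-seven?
Convert 0o16146 (octal) → 1×4096 + 6×512 + 1×64 + 4×8 + 6 = 7270 (decimal)
Convert six hundred seventy-seven (English words) → 6×100 + 77 = 677 (decimal)
Difference: |7270 - 677| = 6593
6593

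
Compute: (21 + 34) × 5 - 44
Parentheses first: 21 + 34 = 55
Multiply: 55 × 5 = 275
Subtract: 275 - 44 = 231
231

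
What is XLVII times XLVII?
Convert XLVII (Roman numeral) → 40 + 5 + 1 + 1 = 47 (decimal)
Convert XLVII (Roman numeral) → 40 + 5 + 1 + 1 = 47 (decimal)
Compute 47 × 47 = 2209
2209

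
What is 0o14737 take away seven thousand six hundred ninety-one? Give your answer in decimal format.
Convert 0o14737 (octal) → 1×4096 + 4×512 + 7×64 + 3×8 + 7 = 6623 (decimal)
Convert seven thousand six hundred ninety-one (English words) → 7×1000 + 6×100 + 91 = 7691 (decimal)
Compute 6623 - 7691 = -1068
-1068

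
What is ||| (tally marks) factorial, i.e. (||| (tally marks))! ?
Convert ||| (tally marks) → 3 (decimal)
Compute 3! = 6
6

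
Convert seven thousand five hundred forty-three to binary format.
Convert seven thousand five hundred forty-three (English words) → 7×1000 + 5×100 + 43 = 7543 (decimal)
Convert 7543 (decimal) → 7543 = 4096 + 2048 + 1024 + 256 + 64 + 32 + 16 + 4 + 2 + 1 → 0b1110101110111 (binary)
0b1110101110111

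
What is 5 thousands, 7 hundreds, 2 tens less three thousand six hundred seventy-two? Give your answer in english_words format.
Convert 5 thousands, 7 hundreds, 2 tens (place-value notation) → 5×1000 + 7×100 + 2×10 = 5720 (decimal)
Convert three thousand six hundred seventy-two (English words) → 3×1000 + 6×100 + 72 = 3672 (decimal)
Compute 5720 - 3672 = 2048
Convert 2048 (decimal) → 2048 = 2×1000 + 48 → two thousand forty-eight (English words)
two thousand forty-eight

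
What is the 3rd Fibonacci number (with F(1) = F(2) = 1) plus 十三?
The 3rd Fibonacci number (with F(1) = F(2) = 1): 1, 1, 2 → 2
Convert 十三 (Chinese numeral) → 1×10 + 3 = 13 (decimal)
Compute 2 + 13 = 15
15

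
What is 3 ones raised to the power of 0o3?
Convert 3 ones (place-value notation) → 3 (decimal)
Convert 0o3 (octal) → 3 (decimal)
Compute 3 ^ 3 = 27
27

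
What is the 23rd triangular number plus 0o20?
The 23rd triangular number = 23×24/2 = 276
Convert 0o20 (octal) → 2×8 = 16 (decimal)
Compute 276 + 16 = 292
292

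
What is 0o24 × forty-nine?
Convert 0o24 (octal) → 2×8 + 4 = 20 (decimal)
Convert forty-nine (English words) → 49 (decimal)
Compute 20 × 49 = 980
980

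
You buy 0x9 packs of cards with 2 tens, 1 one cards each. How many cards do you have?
Convert 2 tens, 1 one (place-value notation) → 2×10 + 1 = 21 (decimal)
Convert 0x9 (hexadecimal) → 9 (decimal)
Compute 21 × 9 = 189
189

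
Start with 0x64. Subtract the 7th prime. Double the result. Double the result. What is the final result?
Convert 0x64 (hexadecimal) → 6×16 + 4 = 100 (decimal)
Start: 100
Convert the 7th prime (prime index) → 17 (decimal)
100 - 17 = 83
83 × 2 = 166
166 × 2 = 332
332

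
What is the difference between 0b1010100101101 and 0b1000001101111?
Convert 0b1010100101101 (binary) → 4096 + 1024 + 256 + 32 + 8 + 4 + 1 = 5421 (decimal)
Convert 0b1000001101111 (binary) → 4096 + 64 + 32 + 8 + 4 + 2 + 1 = 4207 (decimal)
Difference: |5421 - 4207| = 1214
1214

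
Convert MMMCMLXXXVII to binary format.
Convert MMMCMLXXXVII (Roman numeral) → 1000 + 1000 + 1000 + 900 + 50 + 10 + 10 + 10 + 5 + 1 + 1 = 3987 (decimal)
Convert 3987 (decimal) → 3987 = 2048 + 1024 + 512 + 256 + 128 + 16 + 2 + 1 → 0b111110010011 (binary)
0b111110010011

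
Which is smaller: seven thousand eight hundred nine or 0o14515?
Convert seven thousand eight hundred nine (English words) → 7×1000 + 8×100 + 9 = 7809 (decimal)
Convert 0o14515 (octal) → 1×4096 + 4×512 + 5×64 + 1×8 + 5 = 6477 (decimal)
Compare 7809 vs 6477: smaller = 6477
6477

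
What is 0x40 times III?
Convert 0x40 (hexadecimal) → 4×16 = 64 (decimal)
Convert III (Roman numeral) → 1 + 1 + 1 = 3 (decimal)
Compute 64 × 3 = 192
192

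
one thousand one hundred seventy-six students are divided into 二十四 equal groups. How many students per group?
Convert one thousand one hundred seventy-six (English words) → 1×1000 + 1×100 + 76 = 1176 (decimal)
Convert 二十四 (Chinese numeral) → 2×10 + 4 = 24 (decimal)
Compute 1176 ÷ 24 = 49
49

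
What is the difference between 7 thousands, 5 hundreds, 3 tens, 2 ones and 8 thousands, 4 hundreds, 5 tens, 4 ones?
Convert 7 thousands, 5 hundreds, 3 tens, 2 ones (place-value notation) → 7×1000 + 5×100 + 3×10 + 2 = 7532 (decimal)
Convert 8 thousands, 4 hundreds, 5 tens, 4 ones (place-value notation) → 8×1000 + 4×100 + 5×10 + 4 = 8454 (decimal)
Difference: |7532 - 8454| = 922
922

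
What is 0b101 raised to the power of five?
Convert 0b101 (binary) → 4 + 1 = 5 (decimal)
Convert five (English words) → 5 (decimal)
Compute 5 ^ 5 = 3125
3125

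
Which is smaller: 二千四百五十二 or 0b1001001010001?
Convert 二千四百五十二 (Chinese numeral) → 2×1000 + 4×100 + 5×10 + 2 = 2452 (decimal)
Convert 0b1001001010001 (binary) → 4096 + 512 + 64 + 16 + 1 = 4689 (decimal)
Compare 2452 vs 4689: smaller = 2452
2452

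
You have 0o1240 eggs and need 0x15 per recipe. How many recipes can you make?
Convert 0o1240 (octal) → 1×512 + 2×64 + 4×8 = 672 (decimal)
Convert 0x15 (hexadecimal) → 1×16 + 5 = 21 (decimal)
Compute 672 ÷ 21 = 32
32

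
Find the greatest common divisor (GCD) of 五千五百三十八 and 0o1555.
Convert 五千五百三十八 (Chinese numeral) → 5×1000 + 5×100 + 3×10 + 8 = 5538 (decimal)
Convert 0o1555 (octal) → 1×512 + 5×64 + 5×8 + 5 = 877 (decimal)
Compute gcd(5538, 877) = 1
1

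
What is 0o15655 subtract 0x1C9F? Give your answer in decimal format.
Convert 0o15655 (octal) → 1×4096 + 5×512 + 6×64 + 5×8 + 5 = 7085 (decimal)
Convert 0x1C9F (hexadecimal) → 1×4096 + 12×256 + 9×16 + 15 = 7327 (decimal)
Compute 7085 - 7327 = -242
-242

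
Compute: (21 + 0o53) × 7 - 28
Convert 0o53 (octal) → 5×8 + 3 = 43 (decimal)
Expression in decimal: (21 + 43) × 7 - 28
Parentheses first: 21 + 43 = 64
Multiply: 64 × 7 = 448
Subtract: 448 - 28 = 420
420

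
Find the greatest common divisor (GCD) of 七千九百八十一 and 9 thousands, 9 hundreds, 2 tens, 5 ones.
Convert 七千九百八十一 (Chinese numeral) → 7×1000 + 9×100 + 8×10 + 1 = 7981 (decimal)
Convert 9 thousands, 9 hundreds, 2 tens, 5 ones (place-value notation) → 9×1000 + 9×100 + 2×10 + 5 = 9925 (decimal)
Compute gcd(7981, 9925) = 1
1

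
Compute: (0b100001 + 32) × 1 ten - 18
Convert 0b100001 (binary) → 32 + 1 = 33 (decimal)
Convert 1 ten (place-value notation) → 1×10 = 10 (decimal)
Expression in decimal: (33 + 32) × 10 - 18
Parentheses first: 33 + 32 = 65
Multiply: 65 × 10 = 650
Subtract: 650 - 18 = 632
632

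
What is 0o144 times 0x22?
Convert 0o144 (octal) → 1×64 + 4×8 + 4 = 100 (decimal)
Convert 0x22 (hexadecimal) → 2×16 + 2 = 34 (decimal)
Compute 100 × 34 = 3400
3400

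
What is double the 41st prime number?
The 41st prime number = 179
Compute 179 × 2 = 358
358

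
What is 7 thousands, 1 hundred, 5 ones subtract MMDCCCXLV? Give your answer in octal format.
Convert 7 thousands, 1 hundred, 5 ones (place-value notation) → 7×1000 + 1×100 + 5 = 7105 (decimal)
Convert MMDCCCXLV (Roman numeral) → 1000 + 1000 + 500 + 100 + 100 + 100 + 40 + 5 = 2845 (decimal)
Compute 7105 - 2845 = 4260
Convert 4260 (decimal) → 4260 = 1×4096 + 2×64 + 4×8 + 4 → 0o10244 (octal)
0o10244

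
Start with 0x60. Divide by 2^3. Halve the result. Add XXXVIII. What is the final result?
Convert 0x60 (hexadecimal) → 6×16 = 96 (decimal)
Start: 96
Convert 2^3 (power) → 8 (decimal)
96 ÷ 8 = 12
12 ÷ 2 = 6
Convert XXXVIII (Roman numeral) → 10 + 10 + 10 + 5 + 1 + 1 + 1 = 38 (decimal)
6 + 38 = 44
44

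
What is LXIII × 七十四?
Convert LXIII (Roman numeral) → 50 + 10 + 1 + 1 + 1 = 63 (decimal)
Convert 七十四 (Chinese numeral) → 7×10 + 4 = 74 (decimal)
Compute 63 × 74 = 4662
4662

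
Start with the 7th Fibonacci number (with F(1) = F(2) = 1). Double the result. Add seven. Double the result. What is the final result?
Convert the 7th Fibonacci number (with F(1) = F(2) = 1) (Fibonacci index) → 1, 1, 2, 3, 5, 8, 13 → 13 (decimal)
Start: 13
13 × 2 = 26
Convert seven (English words) → 7 (decimal)
26 + 7 = 33
33 × 2 = 66
66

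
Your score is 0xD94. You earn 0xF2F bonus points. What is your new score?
Convert 0xD94 (hexadecimal) → 13×256 + 9×16 + 4 = 3476 (decimal)
Convert 0xF2F (hexadecimal) → 15×256 + 2×16 + 15 = 3887 (decimal)
Compute 3476 + 3887 = 7363
7363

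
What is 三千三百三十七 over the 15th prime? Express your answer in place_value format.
Convert 三千三百三十七 (Chinese numeral) → 3×1000 + 3×100 + 3×10 + 7 = 3337 (decimal)
Convert the 15th prime (prime index) → 47 (decimal)
Compute 3337 ÷ 47 = 71
Convert 71 (decimal) → 71 = 7×10 + 1 → 7 tens, 1 one (place-value notation)
7 tens, 1 one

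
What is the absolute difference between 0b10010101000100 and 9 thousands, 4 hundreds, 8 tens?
Convert 0b10010101000100 (binary) → 8192 + 1024 + 256 + 64 + 4 = 9540 (decimal)
Convert 9 thousands, 4 hundreds, 8 tens (place-value notation) → 9×1000 + 4×100 + 8×10 = 9480 (decimal)
Compute |9540 - 9480| = 60
60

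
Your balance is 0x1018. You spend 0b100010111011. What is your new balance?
Convert 0x1018 (hexadecimal) → 1×4096 + 1×16 + 8 = 4120 (decimal)
Convert 0b100010111011 (binary) → 2048 + 128 + 32 + 16 + 8 + 2 + 1 = 2235 (decimal)
Compute 4120 - 2235 = 1885
1885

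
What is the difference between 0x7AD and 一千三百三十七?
Convert 0x7AD (hexadecimal) → 7×256 + 10×16 + 13 = 1965 (decimal)
Convert 一千三百三十七 (Chinese numeral) → 1×1000 + 3×100 + 3×10 + 7 = 1337 (decimal)
Difference: |1965 - 1337| = 628
628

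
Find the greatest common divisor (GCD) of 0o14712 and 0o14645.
Convert 0o14712 (octal) → 1×4096 + 4×512 + 7×64 + 1×8 + 2 = 6602 (decimal)
Convert 0o14645 (octal) → 1×4096 + 4×512 + 6×64 + 4×8 + 5 = 6565 (decimal)
Compute gcd(6602, 6565) = 1
1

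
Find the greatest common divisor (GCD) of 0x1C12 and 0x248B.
Convert 0x1C12 (hexadecimal) → 1×4096 + 12×256 + 1×16 + 2 = 7186 (decimal)
Convert 0x248B (hexadecimal) → 2×4096 + 4×256 + 8×16 + 11 = 9355 (decimal)
Compute gcd(7186, 9355) = 1
1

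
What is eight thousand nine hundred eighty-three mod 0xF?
Convert eight thousand nine hundred eighty-three (English words) → 8×1000 + 9×100 + 83 = 8983 (decimal)
Convert 0xF (hexadecimal) → 15 (decimal)
Compute 8983 mod 15 = 13
13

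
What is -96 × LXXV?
Convert LXXV (Roman numeral) → 50 + 10 + 10 + 5 = 75 (decimal)
Compute -96 × 75 = -7200
-7200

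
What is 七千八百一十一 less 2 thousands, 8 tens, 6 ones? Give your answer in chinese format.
Convert 七千八百一十一 (Chinese numeral) → 7×1000 + 8×100 + 1×10 + 1 = 7811 (decimal)
Convert 2 thousands, 8 tens, 6 ones (place-value notation) → 2×1000 + 8×10 + 6 = 2086 (decimal)
Compute 7811 - 2086 = 5725
Convert 5725 (decimal) → 5725 = 5×1000 + 7×100 + 2×10 + 5 → 五千七百二十五 (Chinese numeral)
五千七百二十五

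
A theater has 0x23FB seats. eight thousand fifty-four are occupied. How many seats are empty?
Convert 0x23FB (hexadecimal) → 2×4096 + 3×256 + 15×16 + 11 = 9211 (decimal)
Convert eight thousand fifty-four (English words) → 8×1000 + 54 = 8054 (decimal)
Compute 9211 - 8054 = 1157
1157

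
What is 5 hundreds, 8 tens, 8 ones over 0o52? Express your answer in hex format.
Convert 5 hundreds, 8 tens, 8 ones (place-value notation) → 5×100 + 8×10 + 8 = 588 (decimal)
Convert 0o52 (octal) → 5×8 + 2 = 42 (decimal)
Compute 588 ÷ 42 = 14
Convert 14 (decimal) → 0xE (hexadecimal)
0xE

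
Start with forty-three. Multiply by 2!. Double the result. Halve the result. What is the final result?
Convert forty-three (English words) → 43 (decimal)
Start: 43
Convert 2! (factorial) → 2 (decimal)
43 × 2 = 86
86 × 2 = 172
172 ÷ 2 = 86
86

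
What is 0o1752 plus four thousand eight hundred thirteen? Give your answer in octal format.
Convert 0o1752 (octal) → 1×512 + 7×64 + 5×8 + 2 = 1002 (decimal)
Convert four thousand eight hundred thirteen (English words) → 4×1000 + 8×100 + 13 = 4813 (decimal)
Compute 1002 + 4813 = 5815
Convert 5815 (decimal) → 5815 = 1×4096 + 3×512 + 2×64 + 6×8 + 7 → 0o13267 (octal)
0o13267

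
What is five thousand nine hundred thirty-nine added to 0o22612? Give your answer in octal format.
Convert five thousand nine hundred thirty-nine (English words) → 5×1000 + 9×100 + 39 = 5939 (decimal)
Convert 0o22612 (octal) → 2×4096 + 2×512 + 6×64 + 1×8 + 2 = 9610 (decimal)
Compute 5939 + 9610 = 15549
Convert 15549 (decimal) → 15549 = 3×4096 + 6×512 + 2×64 + 7×8 + 5 → 0o36275 (octal)
0o36275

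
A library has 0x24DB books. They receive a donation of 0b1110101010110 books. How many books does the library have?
Convert 0x24DB (hexadecimal) → 2×4096 + 4×256 + 13×16 + 11 = 9435 (decimal)
Convert 0b1110101010110 (binary) → 4096 + 2048 + 1024 + 256 + 64 + 16 + 4 + 2 = 7510 (decimal)
Compute 9435 + 7510 = 16945
16945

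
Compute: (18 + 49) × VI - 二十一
Convert VI (Roman numeral) → 5 + 1 = 6 (decimal)
Convert 二十一 (Chinese numeral) → 2×10 + 1 = 21 (decimal)
Expression in decimal: (18 + 49) × 6 - 21
Parentheses first: 18 + 49 = 67
Multiply: 67 × 6 = 402
Subtract: 402 - 21 = 381
381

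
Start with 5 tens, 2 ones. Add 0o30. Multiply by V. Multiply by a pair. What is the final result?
Convert 5 tens, 2 ones (place-value notation) → 5×10 + 2 = 52 (decimal)
Start: 52
Convert 0o30 (octal) → 3×8 = 24 (decimal)
52 + 24 = 76
Convert V (Roman numeral) → 5 (decimal)
76 × 5 = 380
Convert a pair (colloquial) → 2 (decimal)
380 × 2 = 760
760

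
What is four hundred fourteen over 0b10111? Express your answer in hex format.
Convert four hundred fourteen (English words) → 4×100 + 14 = 414 (decimal)
Convert 0b10111 (binary) → 16 + 4 + 2 + 1 = 23 (decimal)
Compute 414 ÷ 23 = 18
Convert 18 (decimal) → 18 = 1×16 + 2 → 0x12 (hexadecimal)
0x12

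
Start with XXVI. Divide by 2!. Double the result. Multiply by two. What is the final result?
Convert XXVI (Roman numeral) → 10 + 10 + 5 + 1 = 26 (decimal)
Start: 26
Convert 2! (factorial) → 2 (decimal)
26 ÷ 2 = 13
13 × 2 = 26
Convert two (English words) → 2 (decimal)
26 × 2 = 52
52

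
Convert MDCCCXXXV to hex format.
Convert MDCCCXXXV (Roman numeral) → 1000 + 500 + 100 + 100 + 100 + 10 + 10 + 10 + 5 = 1835 (decimal)
Convert 1835 (decimal) → 1835 = 7×256 + 2×16 + 11 → 0x72B (hexadecimal)
0x72B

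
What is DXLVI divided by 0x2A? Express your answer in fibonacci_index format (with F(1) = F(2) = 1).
Convert DXLVI (Roman numeral) → 500 + 40 + 5 + 1 = 546 (decimal)
Convert 0x2A (hexadecimal) → 2×16 + 10 = 42 (decimal)
Compute 546 ÷ 42 = 13
Convert 13 (decimal) → 1, 1, 2, 3, 5, 8, 13 → the 7th Fibonacci number (Fibonacci index)
the 7th Fibonacci number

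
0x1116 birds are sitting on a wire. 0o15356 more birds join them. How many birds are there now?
Convert 0x1116 (hexadecimal) → 1×4096 + 1×256 + 1×16 + 6 = 4374 (decimal)
Convert 0o15356 (octal) → 1×4096 + 5×512 + 3×64 + 5×8 + 6 = 6894 (decimal)
Compute 4374 + 6894 = 11268
11268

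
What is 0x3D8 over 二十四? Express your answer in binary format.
Convert 0x3D8 (hexadecimal) → 3×256 + 13×16 + 8 = 984 (decimal)
Convert 二十四 (Chinese numeral) → 2×10 + 4 = 24 (decimal)
Compute 984 ÷ 24 = 41
Convert 41 (decimal) → 41 = 32 + 8 + 1 → 0b101001 (binary)
0b101001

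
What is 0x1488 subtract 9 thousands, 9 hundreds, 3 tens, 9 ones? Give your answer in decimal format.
Convert 0x1488 (hexadecimal) → 1×4096 + 4×256 + 8×16 + 8 = 5256 (decimal)
Convert 9 thousands, 9 hundreds, 3 tens, 9 ones (place-value notation) → 9×1000 + 9×100 + 3×10 + 9 = 9939 (decimal)
Compute 5256 - 9939 = -4683
-4683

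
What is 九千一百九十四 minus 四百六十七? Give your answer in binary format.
Convert 九千一百九十四 (Chinese numeral) → 9×1000 + 1×100 + 9×10 + 4 = 9194 (decimal)
Convert 四百六十七 (Chinese numeral) → 4×100 + 6×10 + 7 = 467 (decimal)
Compute 9194 - 467 = 8727
Convert 8727 (decimal) → 8727 = 8192 + 512 + 16 + 4 + 2 + 1 → 0b10001000010111 (binary)
0b10001000010111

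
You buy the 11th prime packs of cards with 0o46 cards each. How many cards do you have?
Convert 0o46 (octal) → 4×8 + 6 = 38 (decimal)
Convert the 11th prime (prime index) → 31 (decimal)
Compute 38 × 31 = 1178
1178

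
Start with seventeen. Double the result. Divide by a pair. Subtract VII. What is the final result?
Convert seventeen (English words) → 17 (decimal)
Start: 17
17 × 2 = 34
Convert a pair (colloquial) → 2 (decimal)
34 ÷ 2 = 17
Convert VII (Roman numeral) → 5 + 1 + 1 = 7 (decimal)
17 - 7 = 10
10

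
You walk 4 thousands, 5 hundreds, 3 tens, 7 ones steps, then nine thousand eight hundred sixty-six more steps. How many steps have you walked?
Convert 4 thousands, 5 hundreds, 3 tens, 7 ones (place-value notation) → 4×1000 + 5×100 + 3×10 + 7 = 4537 (decimal)
Convert nine thousand eight hundred sixty-six (English words) → 9×1000 + 8×100 + 66 = 9866 (decimal)
Compute 4537 + 9866 = 14403
14403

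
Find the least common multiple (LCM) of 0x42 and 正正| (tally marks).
Convert 0x42 (hexadecimal) → 4×16 + 2 = 66 (decimal)
Convert 正正| (tally marks) → 5 + 5 + 1 = 11 (decimal)
Compute lcm(66, 11) = 66
66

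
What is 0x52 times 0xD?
Convert 0x52 (hexadecimal) → 5×16 + 2 = 82 (decimal)
Convert 0xD (hexadecimal) → 13 (decimal)
Compute 82 × 13 = 1066
1066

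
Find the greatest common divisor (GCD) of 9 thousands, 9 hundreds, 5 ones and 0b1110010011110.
Convert 9 thousands, 9 hundreds, 5 ones (place-value notation) → 9×1000 + 9×100 + 5 = 9905 (decimal)
Convert 0b1110010011110 (binary) → 4096 + 2048 + 1024 + 128 + 16 + 8 + 4 + 2 = 7326 (decimal)
Compute gcd(9905, 7326) = 1
1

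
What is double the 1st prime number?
The 1st prime number = 2
Compute 2 × 2 = 4
4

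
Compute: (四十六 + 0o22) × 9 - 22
Convert 四十六 (Chinese numeral) → 4×10 + 6 = 46 (decimal)
Convert 0o22 (octal) → 2×8 + 2 = 18 (decimal)
Expression in decimal: (46 + 18) × 9 - 22
Parentheses first: 46 + 18 = 64
Multiply: 64 × 9 = 576
Subtract: 576 - 22 = 554
554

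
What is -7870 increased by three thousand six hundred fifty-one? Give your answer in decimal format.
Convert three thousand six hundred fifty-one (English words) → 3×1000 + 6×100 + 51 = 3651 (decimal)
Compute -7870 + 3651 = -4219
-4219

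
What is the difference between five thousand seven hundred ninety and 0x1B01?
Convert five thousand seven hundred ninety (English words) → 5×1000 + 7×100 + 90 = 5790 (decimal)
Convert 0x1B01 (hexadecimal) → 1×4096 + 11×256 + 1 = 6913 (decimal)
Difference: |5790 - 6913| = 1123
1123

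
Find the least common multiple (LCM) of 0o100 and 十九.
Convert 0o100 (octal) → 1×64 = 64 (decimal)
Convert 十九 (Chinese numeral) → 1×10 + 9 = 19 (decimal)
Compute lcm(64, 19) = 1216
1216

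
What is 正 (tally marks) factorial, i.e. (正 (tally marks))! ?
Convert 正 (tally marks) → 5 (decimal)
Compute 5! = 120
120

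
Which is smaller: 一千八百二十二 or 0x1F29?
Convert 一千八百二十二 (Chinese numeral) → 1×1000 + 8×100 + 2×10 + 2 = 1822 (decimal)
Convert 0x1F29 (hexadecimal) → 1×4096 + 15×256 + 2×16 + 9 = 7977 (decimal)
Compare 1822 vs 7977: smaller = 1822
1822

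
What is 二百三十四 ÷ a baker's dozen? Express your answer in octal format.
Convert 二百三十四 (Chinese numeral) → 2×100 + 3×10 + 4 = 234 (decimal)
Convert a baker's dozen (colloquial) → 13 (decimal)
Compute 234 ÷ 13 = 18
Convert 18 (decimal) → 18 = 2×8 + 2 → 0o22 (octal)
0o22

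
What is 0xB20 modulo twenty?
Convert 0xB20 (hexadecimal) → 11×256 + 2×16 = 2848 (decimal)
Convert twenty (English words) → 20 (decimal)
Compute 2848 mod 20 = 8
8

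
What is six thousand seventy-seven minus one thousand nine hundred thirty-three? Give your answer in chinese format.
Convert six thousand seventy-seven (English words) → 6×1000 + 77 = 6077 (decimal)
Convert one thousand nine hundred thirty-three (English words) → 1×1000 + 9×100 + 33 = 1933 (decimal)
Compute 6077 - 1933 = 4144
Convert 4144 (decimal) → 4144 = 4×1000 + 1×100 + 4×10 + 4 → 四千一百四十四 (Chinese numeral)
四千一百四十四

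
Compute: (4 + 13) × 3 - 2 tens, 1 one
Convert 2 tens, 1 one (place-value notation) → 2×10 + 1 = 21 (decimal)
Expression in decimal: (4 + 13) × 3 - 21
Parentheses first: 4 + 13 = 17
Multiply: 17 × 3 = 51
Subtract: 51 - 21 = 30
30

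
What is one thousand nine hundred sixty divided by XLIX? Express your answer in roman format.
Convert one thousand nine hundred sixty (English words) → 1×1000 + 9×100 + 60 = 1960 (decimal)
Convert XLIX (Roman numeral) → 40 + 9 = 49 (decimal)
Compute 1960 ÷ 49 = 40
Convert 40 (decimal) → XL (Roman numeral)
XL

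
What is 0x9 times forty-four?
Convert 0x9 (hexadecimal) → 9 (decimal)
Convert forty-four (English words) → 44 (decimal)
Compute 9 × 44 = 396
396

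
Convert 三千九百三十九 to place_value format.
Convert 三千九百三十九 (Chinese numeral) → 3×1000 + 9×100 + 3×10 + 9 = 3939 (decimal)
Convert 3939 (decimal) → 3939 = 3×1000 + 9×100 + 3×10 + 9 → 3 thousands, 9 hundreds, 3 tens, 9 ones (place-value notation)
3 thousands, 9 hundreds, 3 tens, 9 ones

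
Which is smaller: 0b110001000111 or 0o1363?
Convert 0b110001000111 (binary) → 2048 + 1024 + 64 + 4 + 2 + 1 = 3143 (decimal)
Convert 0o1363 (octal) → 1×512 + 3×64 + 6×8 + 3 = 755 (decimal)
Compare 3143 vs 755: smaller = 755
755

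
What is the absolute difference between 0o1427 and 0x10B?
Convert 0o1427 (octal) → 1×512 + 4×64 + 2×8 + 7 = 791 (decimal)
Convert 0x10B (hexadecimal) → 1×256 + 11 = 267 (decimal)
Compute |791 - 267| = 524
524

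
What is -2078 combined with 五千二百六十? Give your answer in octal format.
Convert 五千二百六十 (Chinese numeral) → 5×1000 + 2×100 + 6×10 = 5260 (decimal)
Compute -2078 + 5260 = 3182
Convert 3182 (decimal) → 3182 = 6×512 + 1×64 + 5×8 + 6 → 0o6156 (octal)
0o6156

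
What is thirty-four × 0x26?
Convert thirty-four (English words) → 34 (decimal)
Convert 0x26 (hexadecimal) → 2×16 + 6 = 38 (decimal)
Compute 34 × 38 = 1292
1292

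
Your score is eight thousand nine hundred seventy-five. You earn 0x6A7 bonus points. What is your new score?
Convert eight thousand nine hundred seventy-five (English words) → 8×1000 + 9×100 + 75 = 8975 (decimal)
Convert 0x6A7 (hexadecimal) → 6×256 + 10×16 + 7 = 1703 (decimal)
Compute 8975 + 1703 = 10678
10678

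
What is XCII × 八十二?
Convert XCII (Roman numeral) → 90 + 1 + 1 = 92 (decimal)
Convert 八十二 (Chinese numeral) → 8×10 + 2 = 82 (decimal)
Compute 92 × 82 = 7544
7544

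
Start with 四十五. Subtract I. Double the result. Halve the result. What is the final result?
Convert 四十五 (Chinese numeral) → 4×10 + 5 = 45 (decimal)
Start: 45
Convert I (Roman numeral) → 1 (decimal)
45 - 1 = 44
44 × 2 = 88
88 ÷ 2 = 44
44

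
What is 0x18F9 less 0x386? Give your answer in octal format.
Convert 0x18F9 (hexadecimal) → 1×4096 + 8×256 + 15×16 + 9 = 6393 (decimal)
Convert 0x386 (hexadecimal) → 3×256 + 8×16 + 6 = 902 (decimal)
Compute 6393 - 902 = 5491
Convert 5491 (decimal) → 5491 = 1×4096 + 2×512 + 5×64 + 6×8 + 3 → 0o12563 (octal)
0o12563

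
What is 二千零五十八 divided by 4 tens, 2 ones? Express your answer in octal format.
Convert 二千零五十八 (Chinese numeral) → 2×1000 + 5×10 + 8 = 2058 (decimal)
Convert 4 tens, 2 ones (place-value notation) → 4×10 + 2 = 42 (decimal)
Compute 2058 ÷ 42 = 49
Convert 49 (decimal) → 49 = 6×8 + 1 → 0o61 (octal)
0o61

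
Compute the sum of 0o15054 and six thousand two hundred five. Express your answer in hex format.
Convert 0o15054 (octal) → 1×4096 + 5×512 + 5×8 + 4 = 6700 (decimal)
Convert six thousand two hundred five (English words) → 6×1000 + 2×100 + 5 = 6205 (decimal)
Compute 6700 + 6205 = 12905
Convert 12905 (decimal) → 12905 = 3×4096 + 2×256 + 6×16 + 9 → 0x3269 (hexadecimal)
0x3269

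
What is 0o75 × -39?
Convert 0o75 (octal) → 7×8 + 5 = 61 (decimal)
Compute 61 × -39 = -2379
-2379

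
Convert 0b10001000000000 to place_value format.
Convert 0b10001000000000 (binary) → 8192 + 512 = 8704 (decimal)
Convert 8704 (decimal) → 8704 = 8×1000 + 7×100 + 4 → 8 thousands, 7 hundreds, 4 ones (place-value notation)
8 thousands, 7 hundreds, 4 ones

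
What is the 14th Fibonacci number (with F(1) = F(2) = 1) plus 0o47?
The 14th Fibonacci number (with F(1) = F(2) = 1): 1, 1, 2, 3, 5, 8, 13, 21, 34, 55, 89, 144, 233, 377 → 377
Convert 0o47 (octal) → 4×8 + 7 = 39 (decimal)
Compute 377 + 39 = 416
416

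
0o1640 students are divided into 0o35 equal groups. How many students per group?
Convert 0o1640 (octal) → 1×512 + 6×64 + 4×8 = 928 (decimal)
Convert 0o35 (octal) → 3×8 + 5 = 29 (decimal)
Compute 928 ÷ 29 = 32
32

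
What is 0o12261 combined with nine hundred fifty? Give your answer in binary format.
Convert 0o12261 (octal) → 1×4096 + 2×512 + 2×64 + 6×8 + 1 = 5297 (decimal)
Convert nine hundred fifty (English words) → 9×100 + 50 = 950 (decimal)
Compute 5297 + 950 = 6247
Convert 6247 (decimal) → 6247 = 4096 + 2048 + 64 + 32 + 4 + 2 + 1 → 0b1100001100111 (binary)
0b1100001100111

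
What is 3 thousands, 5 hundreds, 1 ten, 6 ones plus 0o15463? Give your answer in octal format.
Convert 3 thousands, 5 hundreds, 1 ten, 6 ones (place-value notation) → 3×1000 + 5×100 + 1×10 + 6 = 3516 (decimal)
Convert 0o15463 (octal) → 1×4096 + 5×512 + 4×64 + 6×8 + 3 = 6963 (decimal)
Compute 3516 + 6963 = 10479
Convert 10479 (decimal) → 10479 = 2×4096 + 4×512 + 3×64 + 5×8 + 7 → 0o24357 (octal)
0o24357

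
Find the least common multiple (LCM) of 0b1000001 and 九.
Convert 0b1000001 (binary) → 64 + 1 = 65 (decimal)
Convert 九 (Chinese numeral) → 9 (decimal)
Compute lcm(65, 9) = 585
585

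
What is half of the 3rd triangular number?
The 3rd triangular number = 3×4/2 = 6
Compute 6 ÷ 2 = 3
3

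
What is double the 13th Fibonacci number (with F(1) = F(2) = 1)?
The 13th Fibonacci number (with F(1) = F(2) = 1): 1, 1, 2, 3, 5, 8, 13, 21, 34, 55, 89, 144, 233 → 233
Compute 233 × 2 = 466
466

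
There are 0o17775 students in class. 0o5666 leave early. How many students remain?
Convert 0o17775 (octal) → 1×4096 + 7×512 + 7×64 + 7×8 + 5 = 8189 (decimal)
Convert 0o5666 (octal) → 5×512 + 6×64 + 6×8 + 6 = 2998 (decimal)
Compute 8189 - 2998 = 5191
5191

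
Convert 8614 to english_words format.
Convert 8614 (decimal) → 8614 = 8×1000 + 6×100 + 14 → eight thousand six hundred fourteen (English words)
eight thousand six hundred fourteen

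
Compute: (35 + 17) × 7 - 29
Parentheses first: 35 + 17 = 52
Multiply: 52 × 7 = 364
Subtract: 364 - 29 = 335
335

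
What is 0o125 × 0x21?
Convert 0o125 (octal) → 1×64 + 2×8 + 5 = 85 (decimal)
Convert 0x21 (hexadecimal) → 2×16 + 1 = 33 (decimal)
Compute 85 × 33 = 2805
2805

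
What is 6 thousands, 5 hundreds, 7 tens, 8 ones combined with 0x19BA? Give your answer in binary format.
Convert 6 thousands, 5 hundreds, 7 tens, 8 ones (place-value notation) → 6×1000 + 5×100 + 7×10 + 8 = 6578 (decimal)
Convert 0x19BA (hexadecimal) → 1×4096 + 9×256 + 11×16 + 10 = 6586 (decimal)
Compute 6578 + 6586 = 13164
Convert 13164 (decimal) → 13164 = 8192 + 4096 + 512 + 256 + 64 + 32 + 8 + 4 → 0b11001101101100 (binary)
0b11001101101100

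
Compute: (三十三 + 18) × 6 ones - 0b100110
Convert 三十三 (Chinese numeral) → 3×10 + 3 = 33 (decimal)
Convert 6 ones (place-value notation) → 6 (decimal)
Convert 0b100110 (binary) → 32 + 4 + 2 = 38 (decimal)
Expression in decimal: (33 + 18) × 6 - 38
Parentheses first: 33 + 18 = 51
Multiply: 51 × 6 = 306
Subtract: 306 - 38 = 268
268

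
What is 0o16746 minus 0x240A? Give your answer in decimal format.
Convert 0o16746 (octal) → 1×4096 + 6×512 + 7×64 + 4×8 + 6 = 7654 (decimal)
Convert 0x240A (hexadecimal) → 2×4096 + 4×256 + 10 = 9226 (decimal)
Compute 7654 - 9226 = -1572
-1572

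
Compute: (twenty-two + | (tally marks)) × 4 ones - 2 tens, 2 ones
Convert twenty-two (English words) → 22 (decimal)
Convert | (tally marks) → 1 (decimal)
Convert 4 ones (place-value notation) → 4 (decimal)
Convert 2 tens, 2 ones (place-value notation) → 2×10 + 2 = 22 (decimal)
Expression in decimal: (22 + 1) × 4 - 22
Parentheses first: 22 + 1 = 23
Multiply: 23 × 4 = 92
Subtract: 92 - 22 = 70
70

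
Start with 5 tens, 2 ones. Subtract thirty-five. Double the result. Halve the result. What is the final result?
Convert 5 tens, 2 ones (place-value notation) → 5×10 + 2 = 52 (decimal)
Start: 52
Convert thirty-five (English words) → 35 (decimal)
52 - 35 = 17
17 × 2 = 34
34 ÷ 2 = 17
17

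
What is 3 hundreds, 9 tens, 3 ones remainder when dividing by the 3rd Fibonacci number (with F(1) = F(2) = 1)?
Convert 3 hundreds, 9 tens, 3 ones (place-value notation) → 3×100 + 9×10 + 3 = 393 (decimal)
Convert the 3rd Fibonacci number (with F(1) = F(2) = 1) (Fibonacci index) → 1, 1, 2 → 2 (decimal)
Compute 393 mod 2 = 1
1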